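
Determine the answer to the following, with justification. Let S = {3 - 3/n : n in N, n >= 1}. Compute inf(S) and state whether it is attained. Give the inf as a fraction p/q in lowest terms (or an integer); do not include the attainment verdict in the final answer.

Analysis:
- Values: 0, 3/2, 2, 9/4, ... strictly increasing.
- Minimum is 0 (n=1); inf = 0 (attained).
- 3 - 3/n -> 3 from below; sup = 3, not attained.
Conclusion: inf(S) = 0, attained in S.

0


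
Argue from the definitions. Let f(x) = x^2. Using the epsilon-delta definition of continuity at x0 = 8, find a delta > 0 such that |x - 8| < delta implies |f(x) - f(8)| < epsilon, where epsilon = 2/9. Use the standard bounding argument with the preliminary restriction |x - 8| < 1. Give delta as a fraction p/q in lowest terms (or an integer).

Factor: |x^2 - (8)^2| = |x - 8| * |x + 8|.
Impose |x - 8| < 1 first. Then |x + 8| = |(x - 8) + 2*(8)| <= |x - 8| + 2*|8| < 1 + 16 = 17.
So |x^2 - (8)^2| < delta * 17.
We need delta * 17 <= 2/9, i.e. delta <= 2/9/17 = 2/153.
Since 2/153 < 1, this is tighter than 1; take delta = 2/153.
So delta = 2/153 works.

2/153


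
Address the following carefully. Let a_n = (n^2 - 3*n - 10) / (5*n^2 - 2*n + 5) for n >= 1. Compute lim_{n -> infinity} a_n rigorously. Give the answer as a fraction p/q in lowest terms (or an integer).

Divide numerator and denominator by n^2, the highest power:
numerator / n^2 = 1 - 3/n - 10/n^2
denominator / n^2 = 5 - 2/n + 5/n^2
As n -> infinity, all terms of the form c/n^k (k >= 1) tend to 0.
So numerator / n^2 -> 1 and denominator / n^2 -> 5.
Therefore lim a_n = 1/5.

1/5


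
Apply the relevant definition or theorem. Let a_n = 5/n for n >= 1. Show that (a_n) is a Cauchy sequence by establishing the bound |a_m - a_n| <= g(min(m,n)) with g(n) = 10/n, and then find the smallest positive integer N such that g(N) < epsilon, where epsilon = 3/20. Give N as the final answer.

For any m, n >= 1, by the triangle inequality:
|a_m - a_n| = |5/m - 5/n| <= 5*1/m + 5*1/n <= 10/min(m,n).
So g(n) = 10/n bounds the Cauchy difference. Since g(n) -> 0, (a_n) is Cauchy.
Now solve g(N) < 3/20: 10/N < 3/20 <=> N > 10 / (3/20) = 200/3.
The smallest integer strictly greater than 200/3 is N = 67.
Check: g(67) = 10/67 = 10/67 < 3/20; g(66) = 5/33 >= 3/20. So N = 67.

67


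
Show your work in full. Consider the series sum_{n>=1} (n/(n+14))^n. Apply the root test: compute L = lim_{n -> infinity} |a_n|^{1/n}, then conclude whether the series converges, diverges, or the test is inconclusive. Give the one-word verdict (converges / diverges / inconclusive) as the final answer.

Let a_n denote the general term. Form |a_n|^(1/n) and simplify:
|a_n|^(1/n) = n/(n + 14)
Take the limit as n -> infinity: L = 1.
Since L = 1, the root test is inconclusive. (In fact a_n = (n/(n+14))^n -> e^(-14) != 0, so the nth-term test shows divergence; but the root test itself gives no conclusion.)

inconclusive


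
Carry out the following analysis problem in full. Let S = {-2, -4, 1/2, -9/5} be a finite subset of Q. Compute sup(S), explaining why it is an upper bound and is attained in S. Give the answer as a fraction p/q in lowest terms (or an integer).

S is finite, so sup(S) = max(S).
Sorted decreasing:
1/2, -9/5, -2, -4
The extremum is 1/2.
For every x in S, x <= 1/2. And 1/2 is in S, so it is attained.
Therefore sup(S) = 1/2.

1/2


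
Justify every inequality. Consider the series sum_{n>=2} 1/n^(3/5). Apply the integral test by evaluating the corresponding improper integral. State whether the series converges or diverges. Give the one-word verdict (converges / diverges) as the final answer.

Let f(x) = x^(-3/5). Then f is positive, continuous, and decreasing on [2, infinity), so the integral test applies.
Compute the improper integral int_{2}^infinity f(x) dx:
  antiderivative F(x) = 5*x^(2/5)/2.
  As x -> infinity, F(x) -> infinity (since p = 3/5 < 1).
  So the integral diverges. By the integral test, the series diverges.

diverges


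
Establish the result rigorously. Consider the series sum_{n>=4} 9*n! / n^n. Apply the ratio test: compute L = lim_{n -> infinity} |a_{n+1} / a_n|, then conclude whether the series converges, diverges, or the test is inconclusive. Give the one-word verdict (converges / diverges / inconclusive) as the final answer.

Let a_n denote the general term. Form the ratio a_{n+1}/a_n and simplify:
a_{n+1}/a_n = (n/(n + 1))^n
Take the limit as n -> infinity: L = exp(-1).
Since L = exp(-1) < 1, the ratio test implies the series converges.

converges


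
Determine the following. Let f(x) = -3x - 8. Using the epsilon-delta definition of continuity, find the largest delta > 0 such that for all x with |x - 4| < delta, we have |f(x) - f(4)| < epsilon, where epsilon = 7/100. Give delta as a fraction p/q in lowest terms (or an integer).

We compute f(4) = -3*(4) - 8 = -20.
|f(x) - f(4)| = |-3x - 8 - (-20)| = |-3(x - 4)| = 3|x - 4|.
We need 3|x - 4| < 7/100, i.e. |x - 4| < 7/100 / 3 = 7/300.
So any delta <= 7/300 works. Conversely, if delta > 7/300, then x = 4 + 7/300 satisfies |x - 4| = 7/300 < delta but |f(x) - f(4)| = 3 * 7/300 = 7/100, which is not < 7/100; so no larger delta works.
Hence the largest such delta is 7/300.

7/300


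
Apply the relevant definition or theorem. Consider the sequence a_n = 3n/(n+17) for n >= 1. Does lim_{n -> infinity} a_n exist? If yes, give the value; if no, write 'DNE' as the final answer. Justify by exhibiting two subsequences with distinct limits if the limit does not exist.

Examine the behaviour of a_n along subsequences.
Even-n subsequence a_{2k} = 3(2k)/(2k+17) -> 3. Odd-n subsequence a_{2k+1} = 3(2k+1)/(2k+18) -> 3. Both tend to 3, which suggests the limit is 3; verify directly.
|a_n - 3| = |3n - 3(n+17)| / (n+17) = 51/(n+17) < 51/n for every n >= 1.
Given epsilon > 0, choose a positive integer N > 51/epsilon. Then for all n >= N, |a_n - 3| < 51/n <= 51/N < epsilon.
So by the definition of the limit, lim a_n exists and equals 3.

3


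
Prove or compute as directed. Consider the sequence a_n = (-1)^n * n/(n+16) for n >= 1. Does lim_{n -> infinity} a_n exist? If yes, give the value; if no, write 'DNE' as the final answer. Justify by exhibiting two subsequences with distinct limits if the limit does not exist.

Examine the behaviour of a_n along subsequences.
a_{2k} = 2k/(2k+16) -> 1. a_{2k+1} = -(2k+1)/(2k+17) -> -1.
Since these two subsequential limits are 1 and -1, distinct, the full sequence cannot converge (a convergent sequence has all subsequences tending to the same limit). So lim a_n does not exist.

DNE


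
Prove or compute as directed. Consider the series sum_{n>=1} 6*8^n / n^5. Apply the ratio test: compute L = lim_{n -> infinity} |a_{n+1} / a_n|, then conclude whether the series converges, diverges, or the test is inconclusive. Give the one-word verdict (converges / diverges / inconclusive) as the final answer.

Let a_n denote the general term. Form the ratio a_{n+1}/a_n and simplify:
a_{n+1}/a_n = 8*n^5/(n + 1)^5
Take the limit as n -> infinity: L = 8.
Since L = 8 > 1 (or L = infinity), the ratio test implies the series diverges.

diverges


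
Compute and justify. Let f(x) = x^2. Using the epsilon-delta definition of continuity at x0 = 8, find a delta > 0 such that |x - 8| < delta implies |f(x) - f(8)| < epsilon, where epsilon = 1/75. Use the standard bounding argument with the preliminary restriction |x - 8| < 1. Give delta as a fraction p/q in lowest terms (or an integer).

Factor: |x^2 - (8)^2| = |x - 8| * |x + 8|.
Impose |x - 8| < 1 first. Then |x + 8| = |(x - 8) + 2*(8)| <= |x - 8| + 2*|8| < 1 + 16 = 17.
So |x^2 - (8)^2| < delta * 17.
We need delta * 17 <= 1/75, i.e. delta <= 1/75/17 = 1/1275.
Since 1/1275 < 1, this is tighter than 1; take delta = 1/1275.
So delta = 1/1275 works.

1/1275


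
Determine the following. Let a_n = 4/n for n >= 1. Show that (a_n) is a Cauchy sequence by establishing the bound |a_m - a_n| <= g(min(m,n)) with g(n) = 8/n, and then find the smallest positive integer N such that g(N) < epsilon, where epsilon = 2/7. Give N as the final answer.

For any m, n >= 1, by the triangle inequality:
|a_m - a_n| = |4/m - 4/n| <= 4*1/m + 4*1/n <= 8/min(m,n).
So g(n) = 8/n bounds the Cauchy difference. Since g(n) -> 0, (a_n) is Cauchy.
Now solve g(N) < 2/7: 8/N < 2/7 <=> N > 8 / (2/7) = 28.
The smallest integer strictly greater than 28 is N = 29.
Check: g(29) = 8/29 = 8/29 < 2/7; g(28) = 2/7 >= 2/7. So N = 29.

29


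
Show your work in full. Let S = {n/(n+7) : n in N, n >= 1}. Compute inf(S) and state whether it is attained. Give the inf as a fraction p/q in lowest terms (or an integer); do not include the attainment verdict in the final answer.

Analysis:
- Values: 1/8, 2/9, 3/10, 4/11, ... strictly increasing.
- Minimum is 1/8 (n=1); inf = 1/8 (attained).
- n/(n+7) = 1 - 7/(n+7) -> 1 from below as n -> infinity, and never equals 1.
- So sup = 1 (not attained).
Conclusion: inf(S) = 1/8, attained in S.

1/8


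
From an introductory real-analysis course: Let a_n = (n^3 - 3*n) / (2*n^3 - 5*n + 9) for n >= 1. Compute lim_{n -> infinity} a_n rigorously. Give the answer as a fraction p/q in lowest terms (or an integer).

Divide numerator and denominator by n^3, the highest power:
numerator / n^3 = 1 - 3/n^2
denominator / n^3 = 2 - 5/n^2 + 9/n^3
As n -> infinity, all terms of the form c/n^k (k >= 1) tend to 0.
So numerator / n^3 -> 1 and denominator / n^3 -> 2.
Therefore lim a_n = 1/2.

1/2


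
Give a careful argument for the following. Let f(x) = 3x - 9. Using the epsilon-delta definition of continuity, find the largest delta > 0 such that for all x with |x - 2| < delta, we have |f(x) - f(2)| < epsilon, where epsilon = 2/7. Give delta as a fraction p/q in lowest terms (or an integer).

We compute f(2) = 3*(2) - 9 = -3.
|f(x) - f(2)| = |3x - 9 - (-3)| = |3(x - 2)| = 3|x - 2|.
We need 3|x - 2| < 2/7, i.e. |x - 2| < 2/7 / 3 = 2/21.
So any delta <= 2/21 works. Conversely, if delta > 2/21, then x = 2 + 2/21 satisfies |x - 2| = 2/21 < delta but |f(x) - f(2)| = 3 * 2/21 = 2/7, which is not < 2/7; so no larger delta works.
Hence the largest such delta is 2/21.

2/21


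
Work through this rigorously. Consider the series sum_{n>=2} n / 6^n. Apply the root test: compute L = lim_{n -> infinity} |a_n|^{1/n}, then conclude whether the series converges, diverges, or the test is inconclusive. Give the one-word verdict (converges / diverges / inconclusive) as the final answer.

Let a_n denote the general term. Form |a_n|^(1/n) and simplify:
|a_n|^(1/n) = n^(1/n)/6
Take the limit as n -> infinity: L = 1/6.
Since L = 1/6 < 1, the root test implies convergence.

converges


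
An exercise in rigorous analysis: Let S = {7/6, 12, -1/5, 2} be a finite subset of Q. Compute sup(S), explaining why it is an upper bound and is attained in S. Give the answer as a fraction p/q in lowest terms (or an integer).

S is finite, so sup(S) = max(S).
Sorted decreasing:
12, 2, 7/6, -1/5
The extremum is 12.
For every x in S, x <= 12. And 12 is in S, so it is attained.
Therefore sup(S) = 12.

12


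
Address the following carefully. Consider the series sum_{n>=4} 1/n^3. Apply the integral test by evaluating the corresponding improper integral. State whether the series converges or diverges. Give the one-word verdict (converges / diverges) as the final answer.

Let f(x) = x^(-3). Then f is positive, continuous, and decreasing on [4, infinity), so the integral test applies.
Compute the improper integral int_{4}^infinity f(x) dx:
  antiderivative F(x) = -1/(2*x^2).
  As x -> infinity, F(x) -> 0 (since p = 3 > 1).
  So int = F(infinity) - F(4) = 0 - (-1/32) = 1/32.
  Finite, so by the integral test, the series converges.

converges


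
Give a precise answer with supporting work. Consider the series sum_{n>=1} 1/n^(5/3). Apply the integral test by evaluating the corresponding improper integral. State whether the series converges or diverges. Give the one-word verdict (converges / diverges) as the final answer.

Let f(x) = x^(-5/3). Then f is positive, continuous, and decreasing on [1, infinity), so the integral test applies.
Compute the improper integral int_{1}^infinity f(x) dx:
  antiderivative F(x) = -3/(2*x^(2/3)).
  As x -> infinity, F(x) -> 0 (since p = 5/3 > 1).
  So int = F(infinity) - F(1) = 0 - (-3/2) = 3/2.
  Finite, so by the integral test, the series converges.

converges


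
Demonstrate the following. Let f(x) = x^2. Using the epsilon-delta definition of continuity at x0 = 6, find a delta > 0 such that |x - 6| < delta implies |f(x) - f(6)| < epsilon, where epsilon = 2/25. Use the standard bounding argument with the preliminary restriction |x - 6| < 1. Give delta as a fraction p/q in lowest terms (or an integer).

Factor: |x^2 - (6)^2| = |x - 6| * |x + 6|.
Impose |x - 6| < 1 first. Then |x + 6| = |(x - 6) + 2*(6)| <= |x - 6| + 2*|6| < 1 + 12 = 13.
So |x^2 - (6)^2| < delta * 13.
We need delta * 13 <= 2/25, i.e. delta <= 2/25/13 = 2/325.
Since 2/325 < 1, this is tighter than 1; take delta = 2/325.
So delta = 2/325 works.

2/325


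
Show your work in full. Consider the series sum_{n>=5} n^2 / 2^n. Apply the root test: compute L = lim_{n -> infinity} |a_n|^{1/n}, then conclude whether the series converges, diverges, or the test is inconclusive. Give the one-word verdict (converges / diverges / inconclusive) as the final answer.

Let a_n denote the general term. Form |a_n|^(1/n) and simplify:
|a_n|^(1/n) = n^(2/n)/2
Take the limit as n -> infinity: L = 1/2.
Since L = 1/2 < 1, the root test implies convergence.

converges


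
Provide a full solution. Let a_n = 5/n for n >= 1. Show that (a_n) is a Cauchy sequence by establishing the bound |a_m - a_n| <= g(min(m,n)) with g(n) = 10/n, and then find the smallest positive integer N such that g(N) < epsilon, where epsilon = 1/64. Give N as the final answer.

For any m, n >= 1, by the triangle inequality:
|a_m - a_n| = |5/m - 5/n| <= 5*1/m + 5*1/n <= 10/min(m,n).
So g(n) = 10/n bounds the Cauchy difference. Since g(n) -> 0, (a_n) is Cauchy.
Now solve g(N) < 1/64: 10/N < 1/64 <=> N > 10 / (1/64) = 640.
The smallest integer strictly greater than 640 is N = 641.
Check: g(641) = 10/641 = 10/641 < 1/64; g(640) = 1/64 >= 1/64. So N = 641.

641


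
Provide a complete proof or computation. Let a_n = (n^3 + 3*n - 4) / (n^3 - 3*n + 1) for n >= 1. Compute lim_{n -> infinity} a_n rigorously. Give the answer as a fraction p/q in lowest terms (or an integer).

Divide numerator and denominator by n^3, the highest power:
numerator / n^3 = 1 + 3/n^2 - 4/n^3
denominator / n^3 = 1 - 3/n^2 + n^(-3)
As n -> infinity, all terms of the form c/n^k (k >= 1) tend to 0.
So numerator / n^3 -> 1 and denominator / n^3 -> 1.
Therefore lim a_n = 1.

1


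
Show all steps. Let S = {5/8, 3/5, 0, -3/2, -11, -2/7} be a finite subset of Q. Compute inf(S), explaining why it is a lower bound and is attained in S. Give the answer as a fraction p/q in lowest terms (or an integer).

S is finite, so inf(S) = min(S).
Sorted increasing:
-11, -3/2, -2/7, 0, 3/5, 5/8
The extremum is -11.
For every x in S, x >= -11. And -11 is in S, so it is attained.
Therefore inf(S) = -11.

-11


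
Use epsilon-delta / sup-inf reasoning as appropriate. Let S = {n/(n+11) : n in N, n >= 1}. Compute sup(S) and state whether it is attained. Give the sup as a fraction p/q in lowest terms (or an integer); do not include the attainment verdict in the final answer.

Analysis:
- Values: 1/12, 2/13, 3/14, 4/15, ... strictly increasing.
- Minimum is 1/12 (n=1); inf = 1/12 (attained).
- n/(n+11) = 1 - 11/(n+11) -> 1 from below as n -> infinity, and never equals 1.
- So sup = 1 (not attained).
Conclusion: sup(S) = 1, not attained in S.

1


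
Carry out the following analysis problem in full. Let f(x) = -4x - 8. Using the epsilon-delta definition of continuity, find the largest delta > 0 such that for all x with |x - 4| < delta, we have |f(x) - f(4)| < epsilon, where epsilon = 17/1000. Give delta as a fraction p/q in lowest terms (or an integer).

We compute f(4) = -4*(4) - 8 = -24.
|f(x) - f(4)| = |-4x - 8 - (-24)| = |-4(x - 4)| = 4|x - 4|.
We need 4|x - 4| < 17/1000, i.e. |x - 4| < 17/1000 / 4 = 17/4000.
So any delta <= 17/4000 works. Conversely, if delta > 17/4000, then x = 4 + 17/4000 satisfies |x - 4| = 17/4000 < delta but |f(x) - f(4)| = 4 * 17/4000 = 17/1000, which is not < 17/1000; so no larger delta works.
Hence the largest such delta is 17/4000.

17/4000


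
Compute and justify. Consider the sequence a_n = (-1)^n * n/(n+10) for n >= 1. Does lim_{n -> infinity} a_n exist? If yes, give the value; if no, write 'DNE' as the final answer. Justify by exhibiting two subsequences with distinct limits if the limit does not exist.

Examine the behaviour of a_n along subsequences.
a_{2k} = 2k/(2k+10) -> 1. a_{2k+1} = -(2k+1)/(2k+11) -> -1.
Since these two subsequential limits are 1 and -1, distinct, the full sequence cannot converge (a convergent sequence has all subsequences tending to the same limit). So lim a_n does not exist.

DNE


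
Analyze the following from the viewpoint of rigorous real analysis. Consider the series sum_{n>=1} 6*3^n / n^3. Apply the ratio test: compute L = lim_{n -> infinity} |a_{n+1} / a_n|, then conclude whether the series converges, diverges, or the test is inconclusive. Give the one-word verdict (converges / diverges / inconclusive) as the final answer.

Let a_n denote the general term. Form the ratio a_{n+1}/a_n and simplify:
a_{n+1}/a_n = 3*n^3/(n + 1)^3
Take the limit as n -> infinity: L = 3.
Since L = 3 > 1 (or L = infinity), the ratio test implies the series diverges.

diverges


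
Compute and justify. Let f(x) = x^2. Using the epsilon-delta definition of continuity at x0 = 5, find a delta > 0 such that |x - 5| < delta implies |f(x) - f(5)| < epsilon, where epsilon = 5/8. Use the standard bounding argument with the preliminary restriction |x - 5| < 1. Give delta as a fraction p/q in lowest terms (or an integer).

Factor: |x^2 - (5)^2| = |x - 5| * |x + 5|.
Impose |x - 5| < 1 first. Then |x + 5| = |(x - 5) + 2*(5)| <= |x - 5| + 2*|5| < 1 + 10 = 11.
So |x^2 - (5)^2| < delta * 11.
We need delta * 11 <= 5/8, i.e. delta <= 5/8/11 = 5/88.
Since 5/88 < 1, this is tighter than 1; take delta = 5/88.
So delta = 5/88 works.

5/88


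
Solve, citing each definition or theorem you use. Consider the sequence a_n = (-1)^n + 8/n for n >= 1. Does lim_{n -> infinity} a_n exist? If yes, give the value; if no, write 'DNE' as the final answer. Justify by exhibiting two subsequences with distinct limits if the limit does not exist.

Examine the behaviour of a_n along subsequences.
a_{2k} = 1 + 8/(2k) -> 1. a_{2k+1} = -1 + 8/(2k+1) -> -1.
Since these two subsequential limits are 1 and -1, distinct, the full sequence cannot converge (a convergent sequence has all subsequences tending to the same limit). So lim a_n does not exist.

DNE


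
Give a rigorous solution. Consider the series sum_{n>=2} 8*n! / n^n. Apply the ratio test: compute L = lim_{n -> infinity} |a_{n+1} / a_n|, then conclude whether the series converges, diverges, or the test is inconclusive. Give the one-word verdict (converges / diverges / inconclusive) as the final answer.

Let a_n denote the general term. Form the ratio a_{n+1}/a_n and simplify:
a_{n+1}/a_n = (n/(n + 1))^n
Take the limit as n -> infinity: L = exp(-1).
Since L = exp(-1) < 1, the ratio test implies the series converges.

converges


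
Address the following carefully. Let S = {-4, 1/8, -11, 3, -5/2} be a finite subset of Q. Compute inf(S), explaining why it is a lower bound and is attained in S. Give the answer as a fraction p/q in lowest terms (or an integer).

S is finite, so inf(S) = min(S).
Sorted increasing:
-11, -4, -5/2, 1/8, 3
The extremum is -11.
For every x in S, x >= -11. And -11 is in S, so it is attained.
Therefore inf(S) = -11.

-11


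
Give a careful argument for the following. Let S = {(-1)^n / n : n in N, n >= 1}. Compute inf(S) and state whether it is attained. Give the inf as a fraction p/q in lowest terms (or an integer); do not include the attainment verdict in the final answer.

Analysis:
- Values: -1, 1/2, -1/3, 1/4, -1/5, ...
- Positive terms (even n): 1/(2+0), 1/(4+0), ... decreasing -> max = 1/2 (n=2).
- Negative terms (odd n): -1/(1+0), -1/(3+0), ... increasing -> min = -1 (n=1).
- So sup = 1/2 (attained at n=2); inf = -1 (attained at n=1).
Conclusion: inf(S) = -1, attained in S.

-1


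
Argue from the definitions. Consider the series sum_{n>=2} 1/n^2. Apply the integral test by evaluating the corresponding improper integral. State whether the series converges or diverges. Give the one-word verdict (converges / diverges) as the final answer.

Let f(x) = x^(-2). Then f is positive, continuous, and decreasing on [2, infinity), so the integral test applies.
Compute the improper integral int_{2}^infinity f(x) dx:
  antiderivative F(x) = -1/x.
  As x -> infinity, F(x) -> 0 (since p = 2 > 1).
  So int = F(infinity) - F(2) = 0 - (-1/2) = 1/2.
  Finite, so by the integral test, the series converges.

converges


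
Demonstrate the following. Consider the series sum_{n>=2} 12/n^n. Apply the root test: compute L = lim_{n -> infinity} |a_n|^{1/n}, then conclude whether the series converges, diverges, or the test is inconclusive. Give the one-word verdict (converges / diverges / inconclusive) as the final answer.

Let a_n denote the general term. Form |a_n|^(1/n) and simplify:
|a_n|^(1/n) = 12^(1/n)/n
Take the limit as n -> infinity: L = 0.
Since L = 0 < 1, the root test implies convergence.

converges


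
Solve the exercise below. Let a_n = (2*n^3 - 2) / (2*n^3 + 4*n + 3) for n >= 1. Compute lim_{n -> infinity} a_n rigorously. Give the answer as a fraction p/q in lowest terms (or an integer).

Divide numerator and denominator by n^3, the highest power:
numerator / n^3 = 2 - 2/n^3
denominator / n^3 = 2 + 4/n^2 + 3/n^3
As n -> infinity, all terms of the form c/n^k (k >= 1) tend to 0.
So numerator / n^3 -> 2 and denominator / n^3 -> 2.
Therefore lim a_n = 1.

1


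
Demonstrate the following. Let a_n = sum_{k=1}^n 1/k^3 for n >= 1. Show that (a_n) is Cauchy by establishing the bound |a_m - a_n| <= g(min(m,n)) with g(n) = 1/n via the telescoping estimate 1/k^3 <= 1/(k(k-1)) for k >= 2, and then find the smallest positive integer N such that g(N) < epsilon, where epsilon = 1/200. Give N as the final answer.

For m > n >= 1: |a_m - a_n| = sum_{k=n+1}^m 1/k^3.
Use 1/k^3 <= 1/(k(k-1)) = 1/(k-1) - 1/k for k >= 2 (which holds since k^3 >= k^2 >= k(k-1) for k >= 2):
sum_{k=n+1}^m 1/k^3 <= sum_{k=n+1}^m (1/(k-1) - 1/k) = 1/n - 1/m <= 1/n.
By symmetry the same bound holds with n,m swapped, so |a_m - a_n| <= 1/min(m,n) = g(min(m,n)). Since g(n) -> 0, (a_n) is Cauchy.
Now solve g(N) < 1/200: 1/N < 1/200 <=> N > 1/(1/200) = 200.
The smallest integer strictly greater than 200 is N = 201.
Check: g(201) = 1/201 < 1/200; g(200) = 1/200 >= 1/200. So N = 201.

201


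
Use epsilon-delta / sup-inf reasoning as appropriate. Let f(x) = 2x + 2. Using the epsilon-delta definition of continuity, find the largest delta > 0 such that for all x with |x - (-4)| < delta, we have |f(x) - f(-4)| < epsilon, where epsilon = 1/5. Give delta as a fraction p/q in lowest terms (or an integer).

We compute f(-4) = 2*(-4) + 2 = -6.
|f(x) - f(-4)| = |2x + 2 - (-6)| = |2(x - (-4))| = 2|x - (-4)|.
We need 2|x - (-4)| < 1/5, i.e. |x - (-4)| < 1/5 / 2 = 1/10.
So any delta <= 1/10 works. Conversely, if delta > 1/10, then x = -4 + 1/10 satisfies |x - (-4)| = 1/10 < delta but |f(x) - f(-4)| = 2 * 1/10 = 1/5, which is not < 1/5; so no larger delta works.
Hence the largest such delta is 1/10.

1/10


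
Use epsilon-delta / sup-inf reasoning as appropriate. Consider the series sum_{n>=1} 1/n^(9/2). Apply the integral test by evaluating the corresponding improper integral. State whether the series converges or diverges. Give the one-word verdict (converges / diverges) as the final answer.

Let f(x) = x^(-9/2). Then f is positive, continuous, and decreasing on [1, infinity), so the integral test applies.
Compute the improper integral int_{1}^infinity f(x) dx:
  antiderivative F(x) = -2/(7*x^(7/2)).
  As x -> infinity, F(x) -> 0 (since p = 9/2 > 1).
  So int = F(infinity) - F(1) = 0 - (-2/7) = 2/7.
  Finite, so by the integral test, the series converges.

converges


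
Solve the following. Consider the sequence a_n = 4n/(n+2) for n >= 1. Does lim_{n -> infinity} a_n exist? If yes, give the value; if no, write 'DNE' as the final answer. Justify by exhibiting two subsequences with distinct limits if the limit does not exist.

Examine the behaviour of a_n along subsequences.
Even-n subsequence a_{2k} = 4(2k)/(2k+2) -> 4. Odd-n subsequence a_{2k+1} = 4(2k+1)/(2k+3) -> 4. Both tend to 4, which suggests the limit is 4; verify directly.
|a_n - 4| = |4n - 4(n+2)| / (n+2) = 8/(n+2) < 8/n for every n >= 1.
Given epsilon > 0, choose a positive integer N > 8/epsilon. Then for all n >= N, |a_n - 4| < 8/n <= 8/N < epsilon.
So by the definition of the limit, lim a_n exists and equals 4.

4


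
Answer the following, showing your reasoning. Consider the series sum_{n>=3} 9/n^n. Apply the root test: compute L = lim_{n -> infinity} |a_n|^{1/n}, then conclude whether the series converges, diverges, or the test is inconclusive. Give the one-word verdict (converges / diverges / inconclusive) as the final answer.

Let a_n denote the general term. Form |a_n|^(1/n) and simplify:
|a_n|^(1/n) = 3^(2/n)/n
Take the limit as n -> infinity: L = 0.
Since L = 0 < 1, the root test implies convergence.

converges


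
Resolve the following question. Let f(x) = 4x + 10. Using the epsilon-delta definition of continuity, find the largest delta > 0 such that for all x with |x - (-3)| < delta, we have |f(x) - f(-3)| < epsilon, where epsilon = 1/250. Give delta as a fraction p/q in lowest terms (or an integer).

We compute f(-3) = 4*(-3) + 10 = -2.
|f(x) - f(-3)| = |4x + 10 - (-2)| = |4(x - (-3))| = 4|x - (-3)|.
We need 4|x - (-3)| < 1/250, i.e. |x - (-3)| < 1/250 / 4 = 1/1000.
So any delta <= 1/1000 works. Conversely, if delta > 1/1000, then x = -3 + 1/1000 satisfies |x - (-3)| = 1/1000 < delta but |f(x) - f(-3)| = 4 * 1/1000 = 1/250, which is not < 1/250; so no larger delta works.
Hence the largest such delta is 1/1000.

1/1000


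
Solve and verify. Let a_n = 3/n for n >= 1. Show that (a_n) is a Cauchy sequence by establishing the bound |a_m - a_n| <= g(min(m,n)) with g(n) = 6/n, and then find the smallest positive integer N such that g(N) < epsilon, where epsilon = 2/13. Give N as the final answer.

For any m, n >= 1, by the triangle inequality:
|a_m - a_n| = |3/m - 3/n| <= 3*1/m + 3*1/n <= 6/min(m,n).
So g(n) = 6/n bounds the Cauchy difference. Since g(n) -> 0, (a_n) is Cauchy.
Now solve g(N) < 2/13: 6/N < 2/13 <=> N > 6 / (2/13) = 39.
The smallest integer strictly greater than 39 is N = 40.
Check: g(40) = 6/40 = 3/20 < 2/13; g(39) = 2/13 >= 2/13. So N = 40.

40


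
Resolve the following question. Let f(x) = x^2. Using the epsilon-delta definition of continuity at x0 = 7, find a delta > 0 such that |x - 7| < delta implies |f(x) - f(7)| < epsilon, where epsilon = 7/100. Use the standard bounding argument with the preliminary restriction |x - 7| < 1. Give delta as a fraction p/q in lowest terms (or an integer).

Factor: |x^2 - (7)^2| = |x - 7| * |x + 7|.
Impose |x - 7| < 1 first. Then |x + 7| = |(x - 7) + 2*(7)| <= |x - 7| + 2*|7| < 1 + 14 = 15.
So |x^2 - (7)^2| < delta * 15.
We need delta * 15 <= 7/100, i.e. delta <= 7/100/15 = 7/1500.
Since 7/1500 < 1, this is tighter than 1; take delta = 7/1500.
So delta = 7/1500 works.

7/1500


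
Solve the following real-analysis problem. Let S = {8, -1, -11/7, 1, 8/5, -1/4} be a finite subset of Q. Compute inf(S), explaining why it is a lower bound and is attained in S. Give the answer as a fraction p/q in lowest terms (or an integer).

S is finite, so inf(S) = min(S).
Sorted increasing:
-11/7, -1, -1/4, 1, 8/5, 8
The extremum is -11/7.
For every x in S, x >= -11/7. And -11/7 is in S, so it is attained.
Therefore inf(S) = -11/7.

-11/7


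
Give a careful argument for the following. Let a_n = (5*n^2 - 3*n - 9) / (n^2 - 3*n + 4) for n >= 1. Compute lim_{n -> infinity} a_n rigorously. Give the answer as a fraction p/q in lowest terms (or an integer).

Divide numerator and denominator by n^2, the highest power:
numerator / n^2 = 5 - 3/n - 9/n^2
denominator / n^2 = 1 - 3/n + 4/n^2
As n -> infinity, all terms of the form c/n^k (k >= 1) tend to 0.
So numerator / n^2 -> 5 and denominator / n^2 -> 1.
Therefore lim a_n = 5.

5


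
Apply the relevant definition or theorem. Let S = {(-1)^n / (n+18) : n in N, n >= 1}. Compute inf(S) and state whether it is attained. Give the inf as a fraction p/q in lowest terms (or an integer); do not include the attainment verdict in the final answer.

Analysis:
- Values: -1/19, 1/20, -1/21, 1/22, -1/23, ...
- Positive terms (even n): 1/(2+18), 1/(4+18), ... decreasing -> max = 1/20 (n=2).
- Negative terms (odd n): -1/(1+18), -1/(3+18), ... increasing -> min = -1/19 (n=1).
- So sup = 1/20 (attained at n=2); inf = -1/19 (attained at n=1).
Conclusion: inf(S) = -1/19, attained in S.

-1/19


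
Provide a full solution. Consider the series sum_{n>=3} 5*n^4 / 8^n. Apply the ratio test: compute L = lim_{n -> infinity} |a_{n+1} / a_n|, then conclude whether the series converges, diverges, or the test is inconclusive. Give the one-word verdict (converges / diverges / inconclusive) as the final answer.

Let a_n denote the general term. Form the ratio a_{n+1}/a_n and simplify:
a_{n+1}/a_n = (n + 1)^4/(8*n^4)
Take the limit as n -> infinity: L = 1/8.
Since L = 1/8 < 1, the ratio test implies the series converges.

converges


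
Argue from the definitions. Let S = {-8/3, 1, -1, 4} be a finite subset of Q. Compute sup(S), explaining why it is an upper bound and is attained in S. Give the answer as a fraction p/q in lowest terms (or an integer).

S is finite, so sup(S) = max(S).
Sorted decreasing:
4, 1, -1, -8/3
The extremum is 4.
For every x in S, x <= 4. And 4 is in S, so it is attained.
Therefore sup(S) = 4.

4


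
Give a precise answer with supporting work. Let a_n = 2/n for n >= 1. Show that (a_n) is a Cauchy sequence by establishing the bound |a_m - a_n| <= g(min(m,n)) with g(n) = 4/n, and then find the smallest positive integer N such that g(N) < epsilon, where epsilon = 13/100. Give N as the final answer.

For any m, n >= 1, by the triangle inequality:
|a_m - a_n| = |2/m - 2/n| <= 2*1/m + 2*1/n <= 4/min(m,n).
So g(n) = 4/n bounds the Cauchy difference. Since g(n) -> 0, (a_n) is Cauchy.
Now solve g(N) < 13/100: 4/N < 13/100 <=> N > 4 / (13/100) = 400/13.
The smallest integer strictly greater than 400/13 is N = 31.
Check: g(31) = 4/31 = 4/31 < 13/100; g(30) = 2/15 >= 13/100. So N = 31.

31


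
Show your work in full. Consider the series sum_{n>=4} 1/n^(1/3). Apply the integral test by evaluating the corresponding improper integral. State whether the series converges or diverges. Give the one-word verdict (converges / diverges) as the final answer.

Let f(x) = x^(-1/3). Then f is positive, continuous, and decreasing on [4, infinity), so the integral test applies.
Compute the improper integral int_{4}^infinity f(x) dx:
  antiderivative F(x) = 3*x^(2/3)/2.
  As x -> infinity, F(x) -> infinity (since p = 1/3 < 1).
  So the integral diverges. By the integral test, the series diverges.

diverges


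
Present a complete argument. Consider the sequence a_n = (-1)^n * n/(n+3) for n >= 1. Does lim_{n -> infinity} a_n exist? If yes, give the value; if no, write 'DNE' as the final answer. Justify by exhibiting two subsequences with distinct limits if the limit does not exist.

Examine the behaviour of a_n along subsequences.
a_{2k} = 2k/(2k+3) -> 1. a_{2k+1} = -(2k+1)/(2k+4) -> -1.
Since these two subsequential limits are 1 and -1, distinct, the full sequence cannot converge (a convergent sequence has all subsequences tending to the same limit). So lim a_n does not exist.

DNE


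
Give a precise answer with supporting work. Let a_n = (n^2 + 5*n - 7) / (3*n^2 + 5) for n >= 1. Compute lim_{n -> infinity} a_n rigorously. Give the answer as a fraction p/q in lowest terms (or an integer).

Divide numerator and denominator by n^2, the highest power:
numerator / n^2 = 1 + 5/n - 7/n^2
denominator / n^2 = 3 + 5/n^2
As n -> infinity, all terms of the form c/n^k (k >= 1) tend to 0.
So numerator / n^2 -> 1 and denominator / n^2 -> 3.
Therefore lim a_n = 1/3.

1/3


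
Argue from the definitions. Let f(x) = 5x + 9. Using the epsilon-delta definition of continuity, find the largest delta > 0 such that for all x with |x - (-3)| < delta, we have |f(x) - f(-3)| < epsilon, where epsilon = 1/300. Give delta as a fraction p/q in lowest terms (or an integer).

We compute f(-3) = 5*(-3) + 9 = -6.
|f(x) - f(-3)| = |5x + 9 - (-6)| = |5(x - (-3))| = 5|x - (-3)|.
We need 5|x - (-3)| < 1/300, i.e. |x - (-3)| < 1/300 / 5 = 1/1500.
So any delta <= 1/1500 works. Conversely, if delta > 1/1500, then x = -3 + 1/1500 satisfies |x - (-3)| = 1/1500 < delta but |f(x) - f(-3)| = 5 * 1/1500 = 1/300, which is not < 1/300; so no larger delta works.
Hence the largest such delta is 1/1500.

1/1500


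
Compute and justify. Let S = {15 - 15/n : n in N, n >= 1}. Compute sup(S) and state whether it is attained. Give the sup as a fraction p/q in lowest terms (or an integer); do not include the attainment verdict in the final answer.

Analysis:
- Values: 0, 15/2, 10, 45/4, ... strictly increasing.
- Minimum is 0 (n=1); inf = 0 (attained).
- 15 - 15/n -> 15 from below; sup = 15, not attained.
Conclusion: sup(S) = 15, not attained in S.

15


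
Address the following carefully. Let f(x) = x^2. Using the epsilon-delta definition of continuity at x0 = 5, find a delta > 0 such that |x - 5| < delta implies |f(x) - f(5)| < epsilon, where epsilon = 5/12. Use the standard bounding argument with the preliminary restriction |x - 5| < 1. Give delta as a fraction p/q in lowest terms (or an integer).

Factor: |x^2 - (5)^2| = |x - 5| * |x + 5|.
Impose |x - 5| < 1 first. Then |x + 5| = |(x - 5) + 2*(5)| <= |x - 5| + 2*|5| < 1 + 10 = 11.
So |x^2 - (5)^2| < delta * 11.
We need delta * 11 <= 5/12, i.e. delta <= 5/12/11 = 5/132.
Since 5/132 < 1, this is tighter than 1; take delta = 5/132.
So delta = 5/132 works.

5/132


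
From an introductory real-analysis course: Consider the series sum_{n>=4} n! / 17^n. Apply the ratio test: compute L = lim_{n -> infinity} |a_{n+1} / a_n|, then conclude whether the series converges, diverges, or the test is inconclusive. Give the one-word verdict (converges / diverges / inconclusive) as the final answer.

Let a_n denote the general term. Form the ratio a_{n+1}/a_n and simplify:
a_{n+1}/a_n = n/17 + 1/17
Take the limit as n -> infinity: L = infinity.
Since L = infinity > 1 (or L = infinity), the ratio test implies the series diverges.

diverges


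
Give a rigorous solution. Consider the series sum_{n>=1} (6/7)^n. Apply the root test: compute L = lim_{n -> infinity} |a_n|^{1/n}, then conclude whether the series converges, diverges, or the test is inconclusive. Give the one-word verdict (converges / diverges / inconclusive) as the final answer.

Let a_n denote the general term. Form |a_n|^(1/n) and simplify:
|a_n|^(1/n) = 6/7
Take the limit as n -> infinity: L = 6/7.
Since L = 6/7 < 1, the root test implies convergence.

converges


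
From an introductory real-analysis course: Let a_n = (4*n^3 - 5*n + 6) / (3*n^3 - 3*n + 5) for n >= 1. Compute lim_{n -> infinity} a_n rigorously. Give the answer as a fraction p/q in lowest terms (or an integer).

Divide numerator and denominator by n^3, the highest power:
numerator / n^3 = 4 - 5/n^2 + 6/n^3
denominator / n^3 = 3 - 3/n^2 + 5/n^3
As n -> infinity, all terms of the form c/n^k (k >= 1) tend to 0.
So numerator / n^3 -> 4 and denominator / n^3 -> 3.
Therefore lim a_n = 4/3.

4/3


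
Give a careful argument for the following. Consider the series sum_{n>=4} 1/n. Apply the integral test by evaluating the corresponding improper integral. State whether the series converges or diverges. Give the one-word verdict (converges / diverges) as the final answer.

Let f(x) = 1/x. Then f is positive, continuous, and decreasing on [4, infinity), so the integral test applies.
Compute the improper integral int_{4}^infinity f(x) dx:
  antiderivative F(x) = log(x).
  As x -> infinity, log(x) -> infinity.
  So int = infinity - log(4) = infinity. By the integral test, the series diverges.

diverges


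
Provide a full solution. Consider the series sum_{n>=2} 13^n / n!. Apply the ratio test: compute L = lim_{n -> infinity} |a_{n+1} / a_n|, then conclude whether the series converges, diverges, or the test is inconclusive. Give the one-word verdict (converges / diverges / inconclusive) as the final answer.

Let a_n denote the general term. Form the ratio a_{n+1}/a_n and simplify:
a_{n+1}/a_n = 13/(n + 1)
Take the limit as n -> infinity: L = 0.
Since L = 0 < 1, the ratio test implies the series converges.

converges


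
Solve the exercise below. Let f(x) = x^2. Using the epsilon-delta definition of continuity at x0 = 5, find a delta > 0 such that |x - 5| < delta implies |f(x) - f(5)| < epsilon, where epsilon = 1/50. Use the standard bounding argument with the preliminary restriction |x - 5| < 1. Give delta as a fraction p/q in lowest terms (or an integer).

Factor: |x^2 - (5)^2| = |x - 5| * |x + 5|.
Impose |x - 5| < 1 first. Then |x + 5| = |(x - 5) + 2*(5)| <= |x - 5| + 2*|5| < 1 + 10 = 11.
So |x^2 - (5)^2| < delta * 11.
We need delta * 11 <= 1/50, i.e. delta <= 1/50/11 = 1/550.
Since 1/550 < 1, this is tighter than 1; take delta = 1/550.
So delta = 1/550 works.

1/550


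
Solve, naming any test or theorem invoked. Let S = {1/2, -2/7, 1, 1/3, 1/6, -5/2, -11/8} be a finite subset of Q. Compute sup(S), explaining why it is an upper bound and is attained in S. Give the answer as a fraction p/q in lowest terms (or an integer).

S is finite, so sup(S) = max(S).
Sorted decreasing:
1, 1/2, 1/3, 1/6, -2/7, -11/8, -5/2
The extremum is 1.
For every x in S, x <= 1. And 1 is in S, so it is attained.
Therefore sup(S) = 1.

1


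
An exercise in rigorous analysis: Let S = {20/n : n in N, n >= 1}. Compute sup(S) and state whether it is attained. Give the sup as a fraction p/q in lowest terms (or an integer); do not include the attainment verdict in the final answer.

Analysis:
- Values: 20, 10, 20/3, 5, ... strictly decreasing.
- The maximum is 20 (n=1); sup = 20 (attained).
- The set is bounded below by 0; 20/n -> 0 so 0 is the greatest lower bound.
- 0 is not in the set, so inf = 0 is not attained.
Conclusion: sup(S) = 20, attained in S.

20


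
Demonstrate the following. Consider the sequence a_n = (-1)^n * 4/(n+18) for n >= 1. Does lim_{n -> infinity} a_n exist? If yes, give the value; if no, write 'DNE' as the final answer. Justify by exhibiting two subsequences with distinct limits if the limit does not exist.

Examine the behaviour of a_n along subsequences.
Even-n subsequence a_{2k} = 4/(2k+18) -> 0. Odd-n subsequence a_{2k+1} = -4/(2k+19) -> 0. Both tend to 0, which suggests the limit is 0; verify directly.
|a_n - 0| = 4/(n+18) < 4/n for every n >= 1.
Given epsilon > 0, choose a positive integer N > 4/epsilon. Then for all n >= N, |a_n| < 4/n <= 4/N < epsilon.
So by the definition of the limit, lim a_n exists and equals 0.

0


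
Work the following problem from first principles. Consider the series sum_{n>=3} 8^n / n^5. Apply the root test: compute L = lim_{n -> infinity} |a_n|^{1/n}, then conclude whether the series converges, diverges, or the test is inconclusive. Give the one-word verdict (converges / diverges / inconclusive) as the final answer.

Let a_n denote the general term. Form |a_n|^(1/n) and simplify:
|a_n|^(1/n) = 8/n^(5/n)
Take the limit as n -> infinity: L = 8.
Since L = 8 > 1, the root test implies divergence.

diverges


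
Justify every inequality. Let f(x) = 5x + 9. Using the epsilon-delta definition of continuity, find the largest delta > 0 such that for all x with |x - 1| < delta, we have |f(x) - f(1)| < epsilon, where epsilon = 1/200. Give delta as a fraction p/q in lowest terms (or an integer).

We compute f(1) = 5*(1) + 9 = 14.
|f(x) - f(1)| = |5x + 9 - (14)| = |5(x - 1)| = 5|x - 1|.
We need 5|x - 1| < 1/200, i.e. |x - 1| < 1/200 / 5 = 1/1000.
So any delta <= 1/1000 works. Conversely, if delta > 1/1000, then x = 1 + 1/1000 satisfies |x - 1| = 1/1000 < delta but |f(x) - f(1)| = 5 * 1/1000 = 1/200, which is not < 1/200; so no larger delta works.
Hence the largest such delta is 1/1000.

1/1000
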